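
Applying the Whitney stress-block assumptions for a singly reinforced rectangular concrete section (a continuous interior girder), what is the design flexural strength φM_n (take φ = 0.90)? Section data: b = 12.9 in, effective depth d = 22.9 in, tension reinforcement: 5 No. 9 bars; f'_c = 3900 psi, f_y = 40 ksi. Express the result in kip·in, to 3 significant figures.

φM_n ≈ 3700 kip·in

A_s = 5 × 1 = 5 in².
T = A_s f_y = 5 × 40 = 200 kips.
a = T/(0.85 f'_c b) = 200/(0.85 × 3.9 × 12.9) = 4.677 in.
M_n = T(d − a/2) = 200 × (22.9 − 2.3385) = 4112.3 kip·in.
φM_n = 0.90 × 4112.3 = 3701.1 kip·in.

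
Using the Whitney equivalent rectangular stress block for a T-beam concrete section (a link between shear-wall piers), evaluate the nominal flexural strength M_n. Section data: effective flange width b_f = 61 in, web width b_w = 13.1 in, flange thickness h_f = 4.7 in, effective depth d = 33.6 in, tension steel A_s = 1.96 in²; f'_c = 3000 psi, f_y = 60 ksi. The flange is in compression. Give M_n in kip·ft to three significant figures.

M_n ≈ 326 kip·ft

Tension: T = A_s f_y = 1.96 × 60 = 117.6 kips.
Try a within the flange: a = T/(0.85 f'_c b_f) = 117.6/(0.85 × 3 × 61) = 0.756 in.
Since a = 0.756 ≤ h_f = 4.7 in, the stress block lies entirely in the flange; analyse as a rectangular beam of width b_f.
M_n = T(d − a/2) = 117.6 × (33.6 − 0.378) = 3906.9 kip·in.
M_n = 3906.9/12 = 325.58 kip·ft.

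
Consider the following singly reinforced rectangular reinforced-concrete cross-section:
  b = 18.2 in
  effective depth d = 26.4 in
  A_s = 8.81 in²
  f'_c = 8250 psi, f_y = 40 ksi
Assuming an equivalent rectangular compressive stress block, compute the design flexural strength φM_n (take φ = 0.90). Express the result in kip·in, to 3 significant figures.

φM_n ≈ 7940 kip·in

T = A_s f_y = 8.81 × 40 = 352.4 kips.
a = T/(0.85 f'_c b) = 352.4/(0.85 × 8.25 × 18.2) = 2.761 in.
M_n = T(d − a/2) = 352.4 × (26.4 − 1.3805) = 8816.9 kip·in.
φM_n = 0.90 × 8816.9 = 7935.2 kip·in.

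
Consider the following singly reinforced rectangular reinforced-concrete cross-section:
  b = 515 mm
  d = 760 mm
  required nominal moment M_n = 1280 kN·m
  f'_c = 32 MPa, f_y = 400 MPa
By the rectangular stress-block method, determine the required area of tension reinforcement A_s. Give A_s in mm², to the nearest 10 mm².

With M_n = 0.85 f'_c a b (d − a/2), solve the quadratic for a:
a = d − √(d² − 2M_n/(0.85 f'_c b)) = 760 − √(760² − 2 × 1280×10⁶/(0.85 × 32 × 515)) = 131.63 mm.
A_s = 0.85 f'_c a b / f_y = 0.85 × 32 × 131.63 × 515 / 400 = 4609.7 mm².

A_s ≈ 4610 mm²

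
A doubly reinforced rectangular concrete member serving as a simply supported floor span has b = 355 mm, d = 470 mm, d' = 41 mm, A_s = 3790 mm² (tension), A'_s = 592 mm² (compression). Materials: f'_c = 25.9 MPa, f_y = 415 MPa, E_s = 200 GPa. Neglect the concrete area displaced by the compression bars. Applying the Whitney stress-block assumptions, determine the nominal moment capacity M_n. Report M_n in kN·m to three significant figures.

M_n ≈ 616 kN·m

Assume both tension and compression steel yield.
Net tension couple steel: A_s − A'_s = 3198 mm².
a = (A_s − A'_s) f_y / (0.85 f'_c b) = 1327170/(0.85 × 25.9 × 355) = 169.82 mm.
c = a/β₁ = 169.82/0.85 = 199.79 mm; ε'_s = 0.003(c − d')/c = 0.0024 ≥ f_y/E_s = 0.0021, so compression steel does yield.
M_n = (A_s − A'_s) f_y (d − a/2) + A'_s f_y (d − d') = [1327170 × (470 − 84.91) + 245680 × (470 − 41)] × 10⁻⁶ = 511.08 + 105.40 = 616.48 kN·m.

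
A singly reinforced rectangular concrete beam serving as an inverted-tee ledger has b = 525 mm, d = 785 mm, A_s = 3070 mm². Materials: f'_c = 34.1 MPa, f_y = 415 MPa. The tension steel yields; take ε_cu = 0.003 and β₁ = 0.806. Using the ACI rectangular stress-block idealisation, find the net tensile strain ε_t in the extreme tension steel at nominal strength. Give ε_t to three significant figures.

a = A_s f_y/(0.85 f'_c b) = 83.72 mm.
β₁ = 0.806, so c = a/β₁ = 83.72/0.806 = 103.87 mm.
From the linear strain diagram with ε_cu = 0.003: ε_t = 0.003 (d − c)/c = 0.003 × (785 − 103.87)/103.87 = 0.0197.
Since ε_t ≥ 0.005, the section is tension-controlled.

ε_t ≈ 0.0197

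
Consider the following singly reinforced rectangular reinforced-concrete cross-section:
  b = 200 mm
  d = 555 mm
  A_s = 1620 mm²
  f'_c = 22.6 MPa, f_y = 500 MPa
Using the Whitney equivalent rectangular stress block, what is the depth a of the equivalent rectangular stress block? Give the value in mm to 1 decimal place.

T = A_s f_y = 1620 × 500 = 810000 N = 810 kN.
Setting C = 0.85 f'_c a b equal to T: a = 810000/(0.85 × 22.6 × 200) = 210.8 mm.

a ≈ 210.8 mm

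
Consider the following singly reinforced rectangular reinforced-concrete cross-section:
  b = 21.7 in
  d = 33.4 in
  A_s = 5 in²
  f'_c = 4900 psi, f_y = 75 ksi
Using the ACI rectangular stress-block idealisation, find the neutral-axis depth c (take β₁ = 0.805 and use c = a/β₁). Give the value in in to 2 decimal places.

T = A_s f_y = 5 × 75 = 375 kips.
a = T/(0.85 f'_c b) = 375/(0.85 × 4.9 × 21.7) = 4.1491 in.
With β₁ = 0.805, c = a/β₁ = 4.1491/0.805 = 5.15 in.

c ≈ 5.15 in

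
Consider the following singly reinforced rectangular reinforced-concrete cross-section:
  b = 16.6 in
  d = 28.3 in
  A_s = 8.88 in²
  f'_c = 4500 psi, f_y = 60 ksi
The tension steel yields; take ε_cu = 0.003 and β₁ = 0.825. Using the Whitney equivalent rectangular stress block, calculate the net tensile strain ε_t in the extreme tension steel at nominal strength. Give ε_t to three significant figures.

ε_t ≈ 0.00535

a = A_s f_y/(0.85 f'_c b) = 8.391 in.
β₁ = 0.825, so c = a/β₁ = 8.391/0.825 = 10.171 in.
From the linear strain diagram with ε_cu = 0.003: ε_t = 0.003 (d − c)/c = 0.003 × (28.3 − 10.171)/10.171 = 0.00535.
Since ε_t ≥ 0.005, the section is tension-controlled.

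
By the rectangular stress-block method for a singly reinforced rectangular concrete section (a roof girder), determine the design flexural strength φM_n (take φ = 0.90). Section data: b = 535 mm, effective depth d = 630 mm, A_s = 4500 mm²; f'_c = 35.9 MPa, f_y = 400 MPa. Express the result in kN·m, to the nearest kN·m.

T = A_s f_y = 4500 × 400 = 1800000 N = 1800 kN.
From C = T: a = T/(0.85 f'_c b) = 1800000/(0.85 × 35.9 × 535) = 110.26 mm.
M_n = T(d − a/2) = 1800 kN × (630 − 55.13) mm = 1034.77 kN·m.
φM_n = 0.90 × 1034.77 = 931.29 kN·m.

φM_n ≈ 931 kN·m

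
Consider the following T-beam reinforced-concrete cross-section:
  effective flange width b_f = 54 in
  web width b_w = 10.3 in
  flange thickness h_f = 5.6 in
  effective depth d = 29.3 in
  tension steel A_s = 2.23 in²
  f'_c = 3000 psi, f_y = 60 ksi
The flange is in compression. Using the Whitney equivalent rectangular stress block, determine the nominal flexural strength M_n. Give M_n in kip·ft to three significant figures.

M_n ≈ 321 kip·ft

Tension: T = A_s f_y = 2.23 × 60 = 133.8 kips.
Try a within the flange: a = T/(0.85 f'_c b_f) = 133.8/(0.85 × 3 × 54) = 0.972 in.
Since a = 0.972 ≤ h_f = 5.6 in, the stress block lies entirely in the flange; analyse as a rectangular beam of width b_f.
M_n = T(d − a/2) = 133.8 × (29.3 − 0.486) = 3855.3 kip·in.
M_n = 3855.3/12 = 321.28 kip·ft.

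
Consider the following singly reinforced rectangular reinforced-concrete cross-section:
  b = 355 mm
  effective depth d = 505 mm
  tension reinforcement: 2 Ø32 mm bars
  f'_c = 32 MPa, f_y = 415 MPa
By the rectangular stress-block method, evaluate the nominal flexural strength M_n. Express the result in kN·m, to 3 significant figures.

M_n ≈ 314 kN·m

A_s = 2 × 804 = 1608 mm².
T = A_s f_y = 1608 × 415 = 667320 N = 667.32 kN.
From C = T: a = T/(0.85 f'_c b) = 667320/(0.85 × 32 × 355) = 69.11 mm.
M_n = T(d − a/2) = 667.32 kN × (505 − 34.555) mm = 313.94 kN·m.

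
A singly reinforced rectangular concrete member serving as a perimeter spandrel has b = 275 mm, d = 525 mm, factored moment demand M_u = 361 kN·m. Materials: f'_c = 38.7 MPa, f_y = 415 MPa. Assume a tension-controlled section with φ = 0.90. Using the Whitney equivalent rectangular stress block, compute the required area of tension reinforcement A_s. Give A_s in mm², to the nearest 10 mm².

M_n = M_u/φ = 361/0.90 = 401.111 kN·m.
With M_n = 0.85 f'_c a b (d − a/2), solve the quadratic for a:
a = d − √(d² − 2M_n/(0.85 f'_c b)) = 525 − √(525² − 2 × 401.111×10⁶/(0.85 × 38.7 × 275)) = 92.63 mm.
A_s = 0.85 f'_c a b / f_y = 0.85 × 38.7 × 92.63 × 275 / 415 = 2019.1 mm².

A_s ≈ 2020 mm²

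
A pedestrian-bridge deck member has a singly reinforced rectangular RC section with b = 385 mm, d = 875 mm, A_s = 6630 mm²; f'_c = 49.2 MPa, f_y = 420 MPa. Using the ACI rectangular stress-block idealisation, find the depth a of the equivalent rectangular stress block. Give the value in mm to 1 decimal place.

T = A_s f_y = 6630 × 420 = 2784600 N = 2784.6 kN.
Setting C = 0.85 f'_c a b equal to T: a = 2784600/(0.85 × 49.2 × 385) = 172.9 mm.

a ≈ 172.9 mm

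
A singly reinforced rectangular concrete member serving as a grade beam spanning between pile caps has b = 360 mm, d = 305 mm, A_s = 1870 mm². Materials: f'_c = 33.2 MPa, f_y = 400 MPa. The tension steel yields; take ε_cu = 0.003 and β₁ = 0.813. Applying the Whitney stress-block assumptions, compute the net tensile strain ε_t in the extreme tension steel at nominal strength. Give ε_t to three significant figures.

ε_t ≈ 0.00710

a = A_s f_y/(0.85 f'_c b) = 73.63 mm.
β₁ = 0.813, so c = a/β₁ = 73.63/0.813 = 90.57 mm.
From the linear strain diagram with ε_cu = 0.003: ε_t = 0.003 (d − c)/c = 0.003 × (305 − 90.57)/90.57 = 0.00710.
Since ε_t ≥ 0.005, the section is tension-controlled.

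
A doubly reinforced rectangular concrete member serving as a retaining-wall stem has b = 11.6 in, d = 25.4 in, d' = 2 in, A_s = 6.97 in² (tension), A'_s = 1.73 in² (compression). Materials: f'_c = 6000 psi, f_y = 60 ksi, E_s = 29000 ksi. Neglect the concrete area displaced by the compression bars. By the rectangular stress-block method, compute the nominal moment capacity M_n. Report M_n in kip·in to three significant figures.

Assume both steels yield.
a = (A_s − A'_s) f_y/(0.85 f'_c b) = (6.97 − 1.73) × 60/(0.85 × 6 × 11.6) = 5.314 in.
c = a/β₁ = 5.314/0.75 = 7.085 in; ε'_s = 0.003(c − d')/c = 0.0022 ≥ ε_y = 0.0021, so the compression steel yields.
M_n = (A_s − A'_s) f_y (d − a/2) + A'_s f_y (d − d') = 314.4 × (25.4 − 2.657) + 103.8 × (25.4 − 2) = 7150.4 + 2428.9 = 9579.3 kip·in.

M_n ≈ 9580 kip·in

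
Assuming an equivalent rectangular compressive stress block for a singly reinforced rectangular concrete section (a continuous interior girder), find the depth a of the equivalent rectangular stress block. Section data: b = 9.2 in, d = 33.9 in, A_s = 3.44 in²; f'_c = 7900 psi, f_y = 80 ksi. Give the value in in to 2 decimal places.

a ≈ 4.45 in

T = A_s f_y = 3.44 × 80 = 275.2 kips.
a = T/(0.85 f'_c b) = 275.2/(0.85 × 7.9 × 9.2) = 4.45 in.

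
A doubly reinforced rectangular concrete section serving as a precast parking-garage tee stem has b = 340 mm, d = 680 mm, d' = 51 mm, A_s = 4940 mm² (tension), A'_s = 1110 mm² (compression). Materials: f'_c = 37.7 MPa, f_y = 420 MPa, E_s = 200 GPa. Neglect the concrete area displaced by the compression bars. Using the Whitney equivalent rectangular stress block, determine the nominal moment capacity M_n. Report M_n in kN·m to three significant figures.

Assume both tension and compression steel yield.
Net tension couple steel: A_s − A'_s = 3830 mm².
a = (A_s − A'_s) f_y / (0.85 f'_c b) = 1608600/(0.85 × 37.7 × 340) = 147.64 mm.
c = a/β₁ = 147.64/0.781 = 189.04 mm; ε'_s = 0.003(c − d')/c = 0.0022 ≥ f_y/E_s = 0.0021, so compression steel does yield.
M_n = (A_s − A'_s) f_y (d − a/2) + A'_s f_y (d − d') = [1608600 × (680 − 73.82) + 466200 × (680 − 51)] × 10⁻⁶ = 975.10 + 293.24 = 1268.34 kN·m.

M_n ≈ 1270 kN·m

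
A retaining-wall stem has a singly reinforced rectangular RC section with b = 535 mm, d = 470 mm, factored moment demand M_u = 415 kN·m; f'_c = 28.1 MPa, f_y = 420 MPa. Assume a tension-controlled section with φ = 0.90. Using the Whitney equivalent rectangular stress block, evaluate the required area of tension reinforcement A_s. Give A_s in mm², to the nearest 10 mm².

M_n = M_u/φ = 415/0.90 = 461.111 kN·m.
With M_n = 0.85 f'_c a b (d − a/2), solve the quadratic for a:
a = d − √(d² − 2M_n/(0.85 f'_c b)) = 470 − √(470² − 2 × 461.111×10⁶/(0.85 × 28.1 × 535)) = 84.34 mm.
A_s = 0.85 f'_c a b / f_y = 0.85 × 28.1 × 84.34 × 535 / 420 = 2566.0 mm².

A_s ≈ 2570 mm²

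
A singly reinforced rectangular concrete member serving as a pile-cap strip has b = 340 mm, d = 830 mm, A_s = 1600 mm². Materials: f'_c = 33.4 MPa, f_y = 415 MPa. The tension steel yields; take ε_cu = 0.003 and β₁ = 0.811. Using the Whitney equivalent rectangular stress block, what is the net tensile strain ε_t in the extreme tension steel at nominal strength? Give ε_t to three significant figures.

ε_t ≈ 0.0264

a = A_s f_y/(0.85 f'_c b) = 68.79 mm.
β₁ = 0.811, so c = a/β₁ = 68.79/0.811 = 84.82 mm.
From the linear strain diagram with ε_cu = 0.003: ε_t = 0.003 (d − c)/c = 0.003 × (830 − 84.82)/84.82 = 0.0264.
Since ε_t ≥ 0.005, the section is tension-controlled.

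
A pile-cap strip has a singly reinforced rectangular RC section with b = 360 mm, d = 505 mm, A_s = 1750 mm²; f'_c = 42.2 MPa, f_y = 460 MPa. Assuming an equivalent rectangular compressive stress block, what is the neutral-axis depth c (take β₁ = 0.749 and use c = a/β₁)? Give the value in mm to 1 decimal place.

T = A_s f_y = 1750 × 460 = 805000 N = 805 kN.
Setting C = 0.85 f'_c a b equal to T: a = 805000/(0.85 × 42.2 × 360) = 62.339 mm.
With β₁ = 0.749, c = a/β₁ = 62.339/0.749 = 83.2 mm.

c ≈ 83.2 mm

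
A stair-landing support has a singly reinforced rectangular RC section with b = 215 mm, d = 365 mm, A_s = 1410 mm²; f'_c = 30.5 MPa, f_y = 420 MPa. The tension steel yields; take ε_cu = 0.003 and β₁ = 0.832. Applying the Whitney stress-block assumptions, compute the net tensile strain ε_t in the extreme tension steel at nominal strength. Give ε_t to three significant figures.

ε_t ≈ 0.00557

a = A_s f_y/(0.85 f'_c b) = 106.25 mm.
β₁ = 0.832, so c = a/β₁ = 106.25/0.832 = 127.70 mm.
From the linear strain diagram with ε_cu = 0.003: ε_t = 0.003 (d − c)/c = 0.003 × (365 − 127.70)/127.70 = 0.00557.
Since ε_t ≥ 0.005, the section is tension-controlled.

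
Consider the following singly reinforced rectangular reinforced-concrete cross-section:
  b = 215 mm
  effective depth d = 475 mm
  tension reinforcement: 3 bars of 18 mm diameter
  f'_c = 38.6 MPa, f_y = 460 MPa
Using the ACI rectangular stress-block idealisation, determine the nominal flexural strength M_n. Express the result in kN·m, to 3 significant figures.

A_s = 3 × 254 = 762 mm².
T = A_s f_y = 762 × 460 = 350520 N = 350.52 kN.
From C = T: a = T/(0.85 f'_c b) = 350520/(0.85 × 38.6 × 215) = 49.69 mm.
M_n = T(d − a/2) = 350.52 kN × (475 − 24.845) mm = 157.79 kN·m.

M_n ≈ 158 kN·m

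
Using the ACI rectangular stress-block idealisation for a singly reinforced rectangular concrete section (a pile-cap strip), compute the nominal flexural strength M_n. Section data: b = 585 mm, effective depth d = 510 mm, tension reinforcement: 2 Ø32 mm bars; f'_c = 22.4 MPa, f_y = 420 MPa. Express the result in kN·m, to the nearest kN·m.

M_n ≈ 324 kN·m

A_s = 2 × 804 = 1608 mm².
T = A_s f_y = 1608 × 420 = 675360 N = 675.36 kN.
From C = T: a = T/(0.85 f'_c b) = 675360/(0.85 × 22.4 × 585) = 60.63 mm.
M_n = T(d − a/2) = 675.36 kN × (510 − 30.315) mm = 323.96 kN·m.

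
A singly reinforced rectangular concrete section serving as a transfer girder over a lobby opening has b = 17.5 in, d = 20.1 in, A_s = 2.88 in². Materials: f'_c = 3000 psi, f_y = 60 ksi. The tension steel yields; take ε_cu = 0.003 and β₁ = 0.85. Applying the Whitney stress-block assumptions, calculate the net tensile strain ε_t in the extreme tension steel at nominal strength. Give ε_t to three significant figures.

ε_t ≈ 0.0102

a = A_s f_y/(0.85 f'_c b) = 3.872 in.
β₁ = 0.85, so c = a/β₁ = 3.872/0.85 = 4.555 in.
From the linear strain diagram with ε_cu = 0.003: ε_t = 0.003 (d − c)/c = 0.003 × (20.1 − 4.555)/4.555 = 0.0102.
Since ε_t ≥ 0.005, the section is tension-controlled.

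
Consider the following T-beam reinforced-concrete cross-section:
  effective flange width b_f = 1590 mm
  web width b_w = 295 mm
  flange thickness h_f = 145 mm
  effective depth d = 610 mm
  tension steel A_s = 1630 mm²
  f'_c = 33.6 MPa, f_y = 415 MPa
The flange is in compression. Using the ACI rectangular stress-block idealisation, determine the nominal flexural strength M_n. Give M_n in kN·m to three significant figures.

Tension: T = A_s f_y = 1630 × 415 = 676450 N.
Try a within the flange: a = T/(0.85 f'_c b_f) = 676450/(0.85 × 33.6 × 1590) = 14.90 mm.
Since a = 14.90 ≤ h_f = 145 mm, the stress block lies entirely in the flange; analyse as a rectangular beam of width b_f.
M_n = T(d − a/2) = 676450 × (610 − 7.45) = 407.59 × 10⁶ N·mm.
M_n = 407.59 kN·m.

M_n ≈ 408 kN·m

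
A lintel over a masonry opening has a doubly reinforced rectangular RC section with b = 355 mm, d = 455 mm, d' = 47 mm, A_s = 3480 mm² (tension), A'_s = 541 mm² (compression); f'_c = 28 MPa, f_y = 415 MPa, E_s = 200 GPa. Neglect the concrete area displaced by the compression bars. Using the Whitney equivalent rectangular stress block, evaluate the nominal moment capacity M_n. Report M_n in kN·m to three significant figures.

M_n ≈ 559 kN·m

Assume both tension and compression steel yield.
Net tension couple steel: A_s − A'_s = 2939 mm².
a = (A_s − A'_s) f_y / (0.85 f'_c b) = 1219685/(0.85 × 28 × 355) = 144.36 mm.
c = a/β₁ = 144.36/0.85 = 169.84 mm; ε'_s = 0.003(c − d')/c = 0.0022 ≥ f_y/E_s = 0.0021, so compression steel does yield.
M_n = (A_s − A'_s) f_y (d − a/2) + A'_s f_y (d − d') = [1219685 × (455 − 72.18) + 224515 × (455 − 47)] × 10⁻⁶ = 466.92 + 91.60 = 558.52 kN·m.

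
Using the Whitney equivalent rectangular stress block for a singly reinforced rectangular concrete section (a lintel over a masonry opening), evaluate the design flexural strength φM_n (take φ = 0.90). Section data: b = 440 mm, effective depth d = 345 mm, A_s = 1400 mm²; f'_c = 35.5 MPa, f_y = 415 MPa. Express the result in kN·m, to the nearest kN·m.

T = A_s f_y = 1400 × 415 = 581000 N = 581 kN.
From C = T: a = T/(0.85 f'_c b) = 581000/(0.85 × 35.5 × 440) = 43.76 mm.
M_n = T(d − a/2) = 581 kN × (345 − 21.88) mm = 187.73 kN·m.
φM_n = 0.90 × 187.73 = 168.96 kN·m.

φM_n ≈ 169 kN·m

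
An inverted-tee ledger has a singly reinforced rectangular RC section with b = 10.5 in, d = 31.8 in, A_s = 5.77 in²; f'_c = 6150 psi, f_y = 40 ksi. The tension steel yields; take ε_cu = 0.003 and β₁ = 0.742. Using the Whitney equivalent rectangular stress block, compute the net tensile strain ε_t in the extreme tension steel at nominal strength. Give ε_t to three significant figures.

a = A_s f_y/(0.85 f'_c b) = 4.205 in.
β₁ = 0.742, so c = a/β₁ = 4.205/0.742 = 5.667 in.
From the linear strain diagram with ε_cu = 0.003: ε_t = 0.003 (d − c)/c = 0.003 × (31.8 − 5.667)/5.667 = 0.0138.
Since ε_t ≥ 0.005, the section is tension-controlled.

ε_t ≈ 0.0138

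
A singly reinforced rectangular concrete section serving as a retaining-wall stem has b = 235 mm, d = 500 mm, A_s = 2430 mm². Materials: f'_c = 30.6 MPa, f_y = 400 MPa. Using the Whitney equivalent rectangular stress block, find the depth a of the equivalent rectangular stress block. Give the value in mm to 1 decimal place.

a ≈ 159.0 mm

T = A_s f_y = 2430 × 400 = 972000 N = 972 kN.
Setting C = 0.85 f'_c a b equal to T: a = 972000/(0.85 × 30.6 × 235) = 159.0 mm.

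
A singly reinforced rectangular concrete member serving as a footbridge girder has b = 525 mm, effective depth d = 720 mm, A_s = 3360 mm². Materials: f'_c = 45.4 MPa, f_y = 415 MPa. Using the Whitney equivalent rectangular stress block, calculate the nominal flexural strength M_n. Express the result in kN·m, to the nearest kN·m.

M_n ≈ 956 kN·m

T = A_s f_y = 3360 × 415 = 1394400 N = 1394.4 kN.
From C = T: a = T/(0.85 f'_c b) = 1394400/(0.85 × 45.4 × 525) = 68.83 mm.
M_n = T(d − a/2) = 1394.4 kN × (720 − 34.415) mm = 955.98 kN·m.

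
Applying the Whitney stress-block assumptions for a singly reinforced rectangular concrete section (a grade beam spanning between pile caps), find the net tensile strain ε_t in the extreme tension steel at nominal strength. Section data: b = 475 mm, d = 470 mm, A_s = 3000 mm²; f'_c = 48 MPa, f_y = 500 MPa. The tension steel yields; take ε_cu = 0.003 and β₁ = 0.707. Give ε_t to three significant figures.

ε_t ≈ 0.00988

a = A_s f_y/(0.85 f'_c b) = 77.40 mm.
β₁ = 0.707, so c = a/β₁ = 77.40/0.707 = 109.48 mm.
From the linear strain diagram with ε_cu = 0.003: ε_t = 0.003 (d − c)/c = 0.003 × (470 − 109.48)/109.48 = 0.00988.
Since ε_t ≥ 0.005, the section is tension-controlled.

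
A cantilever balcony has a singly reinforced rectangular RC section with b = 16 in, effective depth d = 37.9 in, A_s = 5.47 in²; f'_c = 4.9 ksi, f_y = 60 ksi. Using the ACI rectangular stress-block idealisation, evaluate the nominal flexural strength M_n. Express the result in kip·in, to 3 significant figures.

M_n ≈ 11600 kip·in

T = A_s f_y = 5.47 × 60 = 328.2 kips.
a = T/(0.85 f'_c b) = 328.2/(0.85 × 4.9 × 16) = 4.925 in.
M_n = T(d − a/2) = 328.2 × (37.9 − 2.4625) = 11630.6 kip·in.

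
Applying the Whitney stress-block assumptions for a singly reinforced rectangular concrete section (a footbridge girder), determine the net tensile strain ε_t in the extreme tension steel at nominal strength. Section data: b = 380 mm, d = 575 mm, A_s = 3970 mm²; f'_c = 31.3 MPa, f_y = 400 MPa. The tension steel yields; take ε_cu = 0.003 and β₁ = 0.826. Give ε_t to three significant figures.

ε_t ≈ 0.00607

a = A_s f_y/(0.85 f'_c b) = 157.07 mm.
β₁ = 0.826, so c = a/β₁ = 157.07/0.826 = 190.16 mm.
From the linear strain diagram with ε_cu = 0.003: ε_t = 0.003 (d − c)/c = 0.003 × (575 − 190.16)/190.16 = 0.00607.
Since ε_t ≥ 0.005, the section is tension-controlled.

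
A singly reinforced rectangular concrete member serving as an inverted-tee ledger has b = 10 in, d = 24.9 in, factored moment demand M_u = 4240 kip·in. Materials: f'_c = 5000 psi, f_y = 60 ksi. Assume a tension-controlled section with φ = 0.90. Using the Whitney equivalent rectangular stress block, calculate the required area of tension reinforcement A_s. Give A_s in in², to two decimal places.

A_s ≈ 3.50 in²

M_n = M_u/φ = 4240/0.90 = 4711.11 kip·in.
From M_n = 0.85 f'_c a b (d − a/2):
a = d − √(d² − 2M_n/(0.85 f'_c b)) = 24.9 − √(24.9² − 2 × 4711.11/(0.85 × 5 × 10)) = 4.942 in.
A_s = 0.85 f'_c a b / f_y = 0.85 × 5 × 4.942 × 10 / 60 = 3.501 in².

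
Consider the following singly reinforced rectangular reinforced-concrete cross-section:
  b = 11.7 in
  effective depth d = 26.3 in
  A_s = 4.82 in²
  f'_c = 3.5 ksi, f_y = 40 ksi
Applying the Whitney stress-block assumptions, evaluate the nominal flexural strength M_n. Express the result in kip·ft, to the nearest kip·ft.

T = A_s f_y = 4.82 × 40 = 192.8 kips.
a = T/(0.85 f'_c b) = 192.8/(0.85 × 3.5 × 11.7) = 5.539 in.
M_n = T(d − a/2) = 192.8 × (26.3 − 2.7695) = 4536.7 kip·in = 4536.7/12 = 378.06 kip·ft.

M_n ≈ 378 kip·ft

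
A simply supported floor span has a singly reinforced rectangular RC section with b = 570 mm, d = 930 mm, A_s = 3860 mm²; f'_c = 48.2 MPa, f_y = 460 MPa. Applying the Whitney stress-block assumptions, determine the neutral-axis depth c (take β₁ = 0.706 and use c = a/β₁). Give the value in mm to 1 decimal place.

c ≈ 107.7 mm

T = A_s f_y = 3860 × 460 = 1775600 N = 1775.6 kN.
Setting C = 0.85 f'_c a b equal to T: a = 1775600/(0.85 × 48.2 × 570) = 76.033 mm.
With β₁ = 0.706, c = a/β₁ = 76.033/0.706 = 107.7 mm.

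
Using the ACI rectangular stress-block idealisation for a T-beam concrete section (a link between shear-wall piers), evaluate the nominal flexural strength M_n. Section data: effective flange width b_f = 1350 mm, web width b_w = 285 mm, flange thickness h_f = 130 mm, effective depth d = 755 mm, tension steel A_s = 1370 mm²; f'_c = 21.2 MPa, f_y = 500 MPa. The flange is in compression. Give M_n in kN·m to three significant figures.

M_n ≈ 508 kN·m

Tension: T = A_s f_y = 1370 × 500 = 685000 N.
Try a within the flange: a = T/(0.85 f'_c b_f) = 685000/(0.85 × 21.2 × 1350) = 28.16 mm.
Since a = 28.16 ≤ h_f = 130 mm, the stress block lies entirely in the flange; analyse as a rectangular beam of width b_f.
M_n = T(d − a/2) = 685000 × (755 − 14.08) = 507.53 × 10⁶ N·mm.
M_n = 507.53 kN·m.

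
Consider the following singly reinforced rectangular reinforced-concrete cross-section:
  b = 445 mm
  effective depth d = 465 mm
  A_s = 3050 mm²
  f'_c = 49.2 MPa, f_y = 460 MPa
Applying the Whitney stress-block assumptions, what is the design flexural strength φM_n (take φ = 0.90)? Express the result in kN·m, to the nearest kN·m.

T = A_s f_y = 3050 × 460 = 1403000 N = 1403 kN.
From C = T: a = T/(0.85 f'_c b) = 1403000/(0.85 × 49.2 × 445) = 75.39 mm.
M_n = T(d − a/2) = 1403 kN × (465 − 37.695) mm = 599.51 kN·m.
φM_n = 0.90 × 599.51 = 539.56 kN·m.

φM_n ≈ 540 kN·m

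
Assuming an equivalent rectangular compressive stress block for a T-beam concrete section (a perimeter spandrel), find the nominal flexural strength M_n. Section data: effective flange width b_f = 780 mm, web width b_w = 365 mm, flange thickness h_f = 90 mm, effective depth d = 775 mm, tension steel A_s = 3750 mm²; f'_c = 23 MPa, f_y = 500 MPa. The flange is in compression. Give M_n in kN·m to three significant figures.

M_n ≈ 1330 kN·m

Tension: T = A_s f_y = 3750 × 500 = 1875000 N.
Try a within the flange: a = T/(0.85 f'_c b_f) = 1875000/(0.85 × 23 × 780) = 122.96 mm.
a = 122.96 > h_f = 90 mm: the block extends into the web. Split into flange-overhang and web parts.
C_f = 0.85 f'_c (b_f − b_w) h_f = 0.85 × 23 × (780 − 365) × 90 = 730193 N.
Remaining web compression depth: a_w = (T − C_f)/(0.85 f'_c b_w) = (1875000 − 730193)/(0.85 × 23 × 365) = 160.43 mm.
M_n = C_f(d − h_f/2) + (T − C_f)(d − a_w/2) = 730193 × (775 − 45) + 1144807 × (775 − 80.215) = 533.04 + 795.39 = 1328.43 × 10⁶ N·mm.
M_n = 1328.43 kN·m.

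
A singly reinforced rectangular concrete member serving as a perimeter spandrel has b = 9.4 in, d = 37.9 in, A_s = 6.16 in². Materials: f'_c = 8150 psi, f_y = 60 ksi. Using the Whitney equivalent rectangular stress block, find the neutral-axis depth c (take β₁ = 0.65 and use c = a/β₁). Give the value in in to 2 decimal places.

c ≈ 8.73 in

T = A_s f_y = 6.16 × 60 = 369.6 kips.
a = T/(0.85 f'_c b) = 369.6/(0.85 × 8.15 × 9.4) = 5.6758 in.
With β₁ = 0.65, c = a/β₁ = 5.6758/0.65 = 8.73 in.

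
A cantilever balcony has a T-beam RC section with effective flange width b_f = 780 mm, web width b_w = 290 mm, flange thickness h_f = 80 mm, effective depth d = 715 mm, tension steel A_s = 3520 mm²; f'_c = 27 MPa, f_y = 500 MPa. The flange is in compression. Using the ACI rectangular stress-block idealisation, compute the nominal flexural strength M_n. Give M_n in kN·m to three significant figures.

Tension: T = A_s f_y = 3520 × 500 = 1760000 N.
Try a within the flange: a = T/(0.85 f'_c b_f) = 1760000/(0.85 × 27 × 780) = 98.32 mm.
a = 98.32 > h_f = 80 mm: the block extends into the web. Split into flange-overhang and web parts.
C_f = 0.85 f'_c (b_f − b_w) h_f = 0.85 × 27 × (780 − 290) × 80 = 899640 N.
Remaining web compression depth: a_w = (T − C_f)/(0.85 f'_c b_w) = (1760000 − 899640)/(0.85 × 27 × 290) = 129.27 mm.
M_n = C_f(d − h_f/2) + (T − C_f)(d − a_w/2) = 899640 × (715 − 40) + 860360 × (715 − 64.635) = 607.26 + 559.55 = 1166.81 × 10⁶ N·mm.
M_n = 1166.81 kN·m.

M_n ≈ 1170 kN·m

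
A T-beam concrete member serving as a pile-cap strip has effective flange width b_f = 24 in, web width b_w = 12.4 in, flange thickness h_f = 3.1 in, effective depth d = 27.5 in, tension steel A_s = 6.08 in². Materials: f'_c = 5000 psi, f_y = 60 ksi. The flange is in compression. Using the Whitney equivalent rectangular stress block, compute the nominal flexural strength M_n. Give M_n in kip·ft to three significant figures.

M_n ≈ 781 kip·ft

Tension: T = A_s f_y = 6.08 × 60 = 364.8 kips.
Try a within the flange: a = T/(0.85 f'_c b_f) = 364.8/(0.85 × 5 × 24) = 3.576 in.
a = 3.576 > h_f = 3.1 in: the block extends into the web. Split into flange-overhang and web parts.
C_f = 0.85 f'_c (b_f − b_w) h_f = 0.85 × 5 × (24 − 12.4) × 3.1 = 152.8 kips.
Remaining web compression depth: a_w = (T − C_f)/(0.85 f'_c b_w) = (364.8 − 152.8)/(0.85 × 5 × 12.4) = 4.023 in.
M_n = C_f(d − h_f/2) + (T − C_f)(d − a_w/2) = 152.8 × (27.5 − 1.55) + 212 × (27.5 − 2.0115) = 3965.2 + 5403.6 = 9368.8 kip·in.
M_n = 9368.8/12 = 780.73 kip·ft.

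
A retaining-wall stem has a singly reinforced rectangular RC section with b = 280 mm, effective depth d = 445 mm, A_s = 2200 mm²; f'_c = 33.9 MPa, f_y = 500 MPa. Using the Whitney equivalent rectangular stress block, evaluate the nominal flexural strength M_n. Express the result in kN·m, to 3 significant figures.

T = A_s f_y = 2200 × 500 = 1100000 N = 1100 kN.
From C = T: a = T/(0.85 f'_c b) = 1100000/(0.85 × 33.9 × 280) = 136.34 mm.
M_n = T(d − a/2) = 1100 kN × (445 − 68.17) mm = 414.51 kN·m.

M_n ≈ 415 kN·m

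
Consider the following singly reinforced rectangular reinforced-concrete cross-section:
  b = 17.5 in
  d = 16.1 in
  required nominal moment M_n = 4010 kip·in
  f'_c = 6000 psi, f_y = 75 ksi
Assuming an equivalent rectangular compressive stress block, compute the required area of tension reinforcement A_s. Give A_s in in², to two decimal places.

From M_n = 0.85 f'_c a b (d − a/2):
a = d − √(d² − 2M_n/(0.85 f'_c b)) = 16.1 − √(16.1² − 2 × 4010/(0.85 × 6 × 17.5)) = 3.087 in.
A_s = 0.85 f'_c a b / f_y = 0.85 × 6 × 3.087 × 17.5 / 75 = 3.674 in².

A_s ≈ 3.67 in²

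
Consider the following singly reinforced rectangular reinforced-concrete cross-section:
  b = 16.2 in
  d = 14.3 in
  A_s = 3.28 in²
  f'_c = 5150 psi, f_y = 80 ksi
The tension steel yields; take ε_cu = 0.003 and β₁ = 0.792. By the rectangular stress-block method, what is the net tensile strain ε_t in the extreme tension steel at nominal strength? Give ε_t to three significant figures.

a = A_s f_y/(0.85 f'_c b) = 3.700 in.
β₁ = 0.792, so c = a/β₁ = 3.700/0.792 = 4.672 in.
From the linear strain diagram with ε_cu = 0.003: ε_t = 0.003 (d − c)/c = 0.003 × (14.3 − 4.672)/4.672 = 0.00618.
Since ε_t ≥ 0.005, the section is tension-controlled.

ε_t ≈ 0.00618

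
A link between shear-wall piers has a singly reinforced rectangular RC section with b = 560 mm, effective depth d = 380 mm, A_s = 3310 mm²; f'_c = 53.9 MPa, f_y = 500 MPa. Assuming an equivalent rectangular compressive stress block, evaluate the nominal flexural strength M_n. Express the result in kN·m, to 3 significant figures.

T = A_s f_y = 3310 × 500 = 1655000 N = 1655 kN.
From C = T: a = T/(0.85 f'_c b) = 1655000/(0.85 × 53.9 × 560) = 64.51 mm.
M_n = T(d − a/2) = 1655 kN × (380 − 32.255) mm = 575.52 kN·m.

M_n ≈ 576 kN·m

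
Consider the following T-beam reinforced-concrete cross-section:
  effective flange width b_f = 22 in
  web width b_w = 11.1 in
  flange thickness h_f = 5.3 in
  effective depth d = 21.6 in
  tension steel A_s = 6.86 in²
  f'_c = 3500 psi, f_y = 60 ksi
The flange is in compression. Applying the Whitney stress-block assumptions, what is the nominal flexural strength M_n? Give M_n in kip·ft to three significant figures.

M_n ≈ 630 kip·ft

Tension: T = A_s f_y = 6.86 × 60 = 411.6 kips.
Try a within the flange: a = T/(0.85 f'_c b_f) = 411.6/(0.85 × 3.5 × 22) = 6.289 in.
a = 6.289 > h_f = 5.3 in: the block extends into the web. Split into flange-overhang and web parts.
C_f = 0.85 f'_c (b_f − b_w) h_f = 0.85 × 3.5 × (22 − 11.1) × 5.3 = 171.9 kips.
Remaining web compression depth: a_w = (T − C_f)/(0.85 f'_c b_w) = (411.6 − 171.9)/(0.85 × 3.5 × 11.1) = 7.259 in.
M_n = C_f(d − h_f/2) + (T − C_f)(d − a_w/2) = 171.9 × (21.6 − 2.65) + 239.7 × (21.6 − 3.6295) = 3257.5 + 4307.5 = 7565.0 kip·in.
M_n = 7565.0/12 = 630.42 kip·ft.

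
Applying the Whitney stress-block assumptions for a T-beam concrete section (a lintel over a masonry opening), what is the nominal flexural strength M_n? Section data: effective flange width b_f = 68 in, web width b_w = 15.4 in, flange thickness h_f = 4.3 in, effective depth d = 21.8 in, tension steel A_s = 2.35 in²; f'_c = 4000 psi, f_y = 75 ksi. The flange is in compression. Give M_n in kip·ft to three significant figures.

M_n ≈ 315 kip·ft

Tension: T = A_s f_y = 2.35 × 75 = 176.25 kips.
Try a within the flange: a = T/(0.85 f'_c b_f) = 176.25/(0.85 × 4 × 68) = 0.762 in.
Since a = 0.762 ≤ h_f = 4.3 in, the stress block lies entirely in the flange; analyse as a rectangular beam of width b_f.
M_n = T(d − a/2) = 176.25 × (21.8 − 0.381) = 3775.1 kip·in.
M_n = 3775.1/12 = 314.59 kip·ft.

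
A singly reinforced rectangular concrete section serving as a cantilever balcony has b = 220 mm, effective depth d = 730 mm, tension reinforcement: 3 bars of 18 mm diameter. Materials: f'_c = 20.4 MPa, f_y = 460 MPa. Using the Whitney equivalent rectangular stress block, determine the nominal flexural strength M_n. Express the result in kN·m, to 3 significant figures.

M_n ≈ 240 kN·m

A_s = 3 × 254 = 762 mm².
T = A_s f_y = 762 × 460 = 350520 N = 350.52 kN.
From C = T: a = T/(0.85 f'_c b) = 350520/(0.85 × 20.4 × 220) = 91.88 mm.
M_n = T(d − a/2) = 350.52 kN × (730 − 45.94) mm = 239.78 kN·m.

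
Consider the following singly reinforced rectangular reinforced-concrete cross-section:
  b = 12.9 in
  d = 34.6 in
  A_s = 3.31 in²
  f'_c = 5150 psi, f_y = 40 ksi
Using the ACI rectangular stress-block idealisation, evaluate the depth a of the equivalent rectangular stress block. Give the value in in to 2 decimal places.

T = A_s f_y = 3.31 × 40 = 132.4 kips.
a = T/(0.85 f'_c b) = 132.4/(0.85 × 5.15 × 12.9) = 2.34 in.

a ≈ 2.34 in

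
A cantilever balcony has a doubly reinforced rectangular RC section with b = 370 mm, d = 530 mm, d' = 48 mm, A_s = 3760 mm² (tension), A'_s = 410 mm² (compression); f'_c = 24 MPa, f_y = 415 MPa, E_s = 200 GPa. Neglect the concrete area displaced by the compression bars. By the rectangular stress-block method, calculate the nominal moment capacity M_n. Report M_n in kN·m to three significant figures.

Assume both tension and compression steel yield.
Net tension couple steel: A_s − A'_s = 3350 mm².
a = (A_s − A'_s) f_y / (0.85 f'_c b) = 1390250/(0.85 × 24 × 370) = 184.19 mm.
c = a/β₁ = 184.19/0.85 = 216.69 mm; ε'_s = 0.003(c − d')/c = 0.0023 ≥ f_y/E_s = 0.0021, so compression steel does yield.
M_n = (A_s − A'_s) f_y (d − a/2) + A'_s f_y (d − d') = [1390250 × (530 − 92.095) + 170150 × (530 − 48)] × 10⁻⁶ = 608.80 + 82.01 = 690.81 kN·m.

M_n ≈ 691 kN·m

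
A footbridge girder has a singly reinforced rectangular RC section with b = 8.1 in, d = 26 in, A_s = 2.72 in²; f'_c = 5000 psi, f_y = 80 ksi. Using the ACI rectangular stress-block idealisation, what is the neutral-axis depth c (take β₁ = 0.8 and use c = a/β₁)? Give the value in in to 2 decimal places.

c ≈ 7.90 in

T = A_s f_y = 2.72 × 80 = 217.6 kips.
a = T/(0.85 f'_c b) = 217.6/(0.85 × 5 × 8.1) = 6.3210 in.
With β₁ = 0.8, c = a/β₁ = 6.3210/0.8 = 7.90 in.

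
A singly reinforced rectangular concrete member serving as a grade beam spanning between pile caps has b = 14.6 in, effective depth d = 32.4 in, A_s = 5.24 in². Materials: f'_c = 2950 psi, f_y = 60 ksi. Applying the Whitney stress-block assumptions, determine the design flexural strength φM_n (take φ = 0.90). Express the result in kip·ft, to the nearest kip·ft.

T = A_s f_y = 5.24 × 60 = 314.4 kips.
a = T/(0.85 f'_c b) = 314.4/(0.85 × 2.95 × 14.6) = 8.588 in.
M_n = T(d − a/2) = 314.4 × (32.4 − 4.294) = 8836.5 kip·in = 8836.5/12 = 736.38 kip·ft.
φM_n = 0.90 × 736.38 = 662.74 kip·ft.

φM_n ≈ 663 kip·ft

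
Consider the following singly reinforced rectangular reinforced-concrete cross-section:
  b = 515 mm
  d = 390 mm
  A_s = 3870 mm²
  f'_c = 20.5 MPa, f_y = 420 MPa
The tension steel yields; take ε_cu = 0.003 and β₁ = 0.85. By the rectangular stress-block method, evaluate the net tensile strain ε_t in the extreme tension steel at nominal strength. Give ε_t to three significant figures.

a = A_s f_y/(0.85 f'_c b) = 181.13 mm.
β₁ = 0.85, so c = a/β₁ = 181.13/0.85 = 213.09 mm.
From the linear strain diagram with ε_cu = 0.003: ε_t = 0.003 (d − c)/c = 0.003 × (390 − 213.09)/213.09 = 0.00249.
ε_t < 0.004 — the section is over-reinforced for flexure under ACI limits.

ε_t ≈ 0.00249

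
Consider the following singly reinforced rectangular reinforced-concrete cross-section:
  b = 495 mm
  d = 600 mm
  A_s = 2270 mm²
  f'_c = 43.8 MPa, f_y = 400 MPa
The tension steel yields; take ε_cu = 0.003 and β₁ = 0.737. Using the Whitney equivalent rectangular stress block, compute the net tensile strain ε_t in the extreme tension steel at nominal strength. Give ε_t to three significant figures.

a = A_s f_y/(0.85 f'_c b) = 49.27 mm.
β₁ = 0.737, so c = a/β₁ = 49.27/0.737 = 66.85 mm.
From the linear strain diagram with ε_cu = 0.003: ε_t = 0.003 (d − c)/c = 0.003 × (600 − 66.85)/66.85 = 0.0239.
Since ε_t ≥ 0.005, the section is tension-controlled.

ε_t ≈ 0.0239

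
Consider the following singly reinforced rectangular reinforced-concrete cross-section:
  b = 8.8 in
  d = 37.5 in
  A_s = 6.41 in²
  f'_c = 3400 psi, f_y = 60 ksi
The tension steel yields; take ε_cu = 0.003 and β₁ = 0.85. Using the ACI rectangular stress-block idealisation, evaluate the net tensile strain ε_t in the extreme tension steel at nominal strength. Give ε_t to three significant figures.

a = A_s f_y/(0.85 f'_c b) = 15.123 in.
β₁ = 0.85, so c = a/β₁ = 15.123/0.85 = 17.792 in.
From the linear strain diagram with ε_cu = 0.003: ε_t = 0.003 (d − c)/c = 0.003 × (37.5 − 17.792)/17.792 = 0.00332.
ε_t < 0.004 — the section is over-reinforced for flexure under ACI limits.

ε_t ≈ 0.00332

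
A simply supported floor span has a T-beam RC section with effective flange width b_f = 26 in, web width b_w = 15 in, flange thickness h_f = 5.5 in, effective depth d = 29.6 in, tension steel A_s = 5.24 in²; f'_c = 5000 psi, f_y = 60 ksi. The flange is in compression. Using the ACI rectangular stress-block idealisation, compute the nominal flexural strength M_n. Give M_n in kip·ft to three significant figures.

Tension: T = A_s f_y = 5.24 × 60 = 314.4 kips.
Try a within the flange: a = T/(0.85 f'_c b_f) = 314.4/(0.85 × 5 × 26) = 2.845 in.
Since a = 2.845 ≤ h_f = 5.5 in, the stress block lies entirely in the flange; analyse as a rectangular beam of width b_f.
M_n = T(d − a/2) = 314.4 × (29.6 − 1.4225) = 8859.0 kip·in.
M_n = 8859.0/12 = 738.25 kip·ft.

M_n ≈ 738 kip·ft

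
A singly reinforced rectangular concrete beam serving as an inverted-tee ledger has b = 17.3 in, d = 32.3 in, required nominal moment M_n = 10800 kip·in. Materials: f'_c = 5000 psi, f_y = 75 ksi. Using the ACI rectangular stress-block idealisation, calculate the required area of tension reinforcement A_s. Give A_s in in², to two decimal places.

From M_n = 0.85 f'_c a b (d − a/2):
a = d − √(d² − 2M_n/(0.85 f'_c b)) = 32.3 − √(32.3² − 2 × 10800/(0.85 × 5 × 17.3)) = 4.923 in.
A_s = 0.85 f'_c a b / f_y = 0.85 × 5 × 4.923 × 17.3 / 75 = 4.826 in².

A_s ≈ 4.83 in²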